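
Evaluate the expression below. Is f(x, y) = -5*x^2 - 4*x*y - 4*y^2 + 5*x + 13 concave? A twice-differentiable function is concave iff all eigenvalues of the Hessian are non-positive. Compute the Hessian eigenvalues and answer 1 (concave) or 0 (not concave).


The Hessian of f(x,y) = -5*x^2 - 4*x*y - 4*y^2 + 5*x + 13 is:
H = [[-10, -4], [-4, -8]]
Trace = -10 - 8 = -18
Determinant = -10*-8 - (-4)^2 = 64
Discriminant = (-18)^2 - 4*64 = 68.0
Eigenvalues: lambda_1 = -13.1231, lambda_2 = -4.8769
The function is concave.

1


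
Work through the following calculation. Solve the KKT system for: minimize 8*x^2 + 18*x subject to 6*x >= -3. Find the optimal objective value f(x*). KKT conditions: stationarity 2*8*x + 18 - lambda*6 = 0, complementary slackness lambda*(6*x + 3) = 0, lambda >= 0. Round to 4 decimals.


Step 1: Try lambda = 0 (constraint inactive).
x_unc = -18/(2*8) = -1.125
Check: 6*-1.125 = -6.75 < -3 -- violated!
Step 2: Constraint must be active: 6*x = -3
x* = -3/6 = -0.5
lambda = (2*8*(-0.5) + 18)/6 = 1.6667
Step 3: Compute optimal value.
f(x*) = 8*(-0.5)^2 + 18*(-0.5) = -7.0


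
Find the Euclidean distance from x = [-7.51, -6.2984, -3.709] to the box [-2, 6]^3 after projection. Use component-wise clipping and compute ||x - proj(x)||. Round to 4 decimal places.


Project each component onto [-2, 6].
clip(-7.51) = -2.0, clip(-6.2984) = -2.0, clip(-3.709) = -2.0
Projection = [-2.0, -2.0, -2.0]
Squared diffs: [30.3601, 18.4762, 2.9207]
Distance = sqrt(51.757) = 7.1942


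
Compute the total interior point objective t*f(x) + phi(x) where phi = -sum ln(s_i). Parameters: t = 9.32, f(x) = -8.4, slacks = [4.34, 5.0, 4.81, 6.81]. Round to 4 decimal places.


Step 1: Compute log-barrier.
ln values: [1.4679, 1.6094, 1.5707, 1.9184]
phi = -(1.4679 + 1.6094 + 1.5707 + 1.9184) = -6.5664
Step 2: Compute augmented objective.
t*f(x) = 9.32*-8.4 = -78.288
Total = -78.288 - 6.5664 = -84.8544


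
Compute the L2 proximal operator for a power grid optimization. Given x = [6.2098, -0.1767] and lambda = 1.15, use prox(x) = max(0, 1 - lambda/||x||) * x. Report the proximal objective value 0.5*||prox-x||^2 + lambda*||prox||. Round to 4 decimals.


Step 1: Compute ||x||.
||x|| = 6.2123
Step 2: Compute scaling factor.
scale = max(0, 1 - 1.15/6.2123) = 0.8149
Step 3: prox(x) = [5.0603, -0.144]
||prox(x)|| = 5.0623
Step 4: Proximal objective.
0.5*||prox-x||^2 = 0.6613
lambda*||prox|| = 5.8216
Total = 6.4829


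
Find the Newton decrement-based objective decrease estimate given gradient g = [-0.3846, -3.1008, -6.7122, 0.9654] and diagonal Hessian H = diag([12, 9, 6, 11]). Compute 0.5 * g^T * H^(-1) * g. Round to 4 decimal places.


Step 1: H is diagonal, so H^(-1) * g = [-0.0321, -0.3445, -1.1187, 0.0878].
Step 2: g^T H^(-1) g = sum_i g_i^2 / H_ii
  = (-0.3846)^2/12 + (-3.1008)^2/9 + (-6.7122)^2/6 + (0.9654)^2/11
  = 0.0123 + 1.0683 + 7.5089 + 0.0847 = 8.6743
Step 3: Objective decrease = 0.5 * g^T H^(-1) g = 4.3372


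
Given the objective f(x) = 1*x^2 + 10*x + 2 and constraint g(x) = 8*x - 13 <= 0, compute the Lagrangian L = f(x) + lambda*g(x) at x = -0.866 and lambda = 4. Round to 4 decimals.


Step 1: Evaluate f(x).
f(-0.866) = 1*(-0.866)^2 + 10*(-0.866) + 2 = -5.91
Step 2: Evaluate g(x).
g(-0.866) = 8*-0.866 - 13 = -19.928
Step 3: Compute Lagrangian.
L = -5.91 + 4*-19.928 = -85.622


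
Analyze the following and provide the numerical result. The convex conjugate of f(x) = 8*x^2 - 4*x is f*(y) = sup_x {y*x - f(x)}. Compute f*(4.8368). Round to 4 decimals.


f*(y) = sup_x {y*x - a*x^2 - b*x} = sup_x {(y-b)*x - a*x^2}
FOC: (y - b) - 2a*x = 0 => x* = (y - b)/(2a)
x* = (4.8368 + 4)/(2*8) = 0.5523
f*(4.8368) = (y-b)^2/(4a) = (4.8368 + 4)^2/(4*8)
= 78.089/32 = 2.4403


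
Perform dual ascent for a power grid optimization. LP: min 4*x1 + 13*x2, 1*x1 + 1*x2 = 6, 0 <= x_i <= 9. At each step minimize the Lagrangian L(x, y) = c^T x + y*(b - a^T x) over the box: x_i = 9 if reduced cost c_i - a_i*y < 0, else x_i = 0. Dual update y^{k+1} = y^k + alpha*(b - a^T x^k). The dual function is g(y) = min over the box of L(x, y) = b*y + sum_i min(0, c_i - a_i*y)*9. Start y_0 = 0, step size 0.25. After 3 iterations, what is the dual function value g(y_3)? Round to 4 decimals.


Dual ascent for LP: min 4*x1 + 13*x2, 1*x1 + 1*x2 = 6, 0 <= x_i <= 9
Step 1: y^k = 0.0, reduced costs: (4.0, 13.0)
  x^k = (0.0, 0.0), subgradient = b - a^T x = 6.0
  y^{k+1} = 0.0 + 0.25*6.0 = 1.5
Step 2: y^k = 1.5, reduced costs: (2.5, 11.5)
  x^k = (0.0, 0.0), subgradient = b - a^T x = 6.0
  y^{k+1} = 1.5 + 0.25*6.0 = 3.0
Step 3: y^k = 3.0, reduced costs: (1.0, 10.0)
  x^k = (0.0, 0.0), subgradient = b - a^T x = 6.0
  y^{k+1} = 3.0 + 0.25*6.0 = 4.5
Dual objective at y_3 = 4.5: reduced costs (-0.5, 8.5), box minimizer x = (9.0, 0.0)
g(y_3) = b*y + (c1 - a1*y)*x1 + (c2 - a2*y)*x2 = 6*4.5 + (-0.5)*9.0 + 8.5*0.0 = 27.0 - 4.5 + 0.0 = 22.5


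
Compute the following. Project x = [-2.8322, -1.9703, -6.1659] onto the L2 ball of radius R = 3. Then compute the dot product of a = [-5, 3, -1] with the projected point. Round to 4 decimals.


Step 1: Compute ||x|| (intermediates to 6 decimals).
||x|| = sqrt((-2.8322)^2 + (-1.9703)^2 + (-6.1659)^2) = 7.065533
Step 2: Project.
Since ||x|| > R, scale = R/||x|| = 3/7.065533 = 0.424596, proj(x) = scale * x
proj(x) = [-1.202541, -0.836581, -2.618016]
Step 3: Dot product.
a^T * proj(x) = -5*(-1.202541) + 3*(-0.836581) - 1*(-2.618016) = 6.121


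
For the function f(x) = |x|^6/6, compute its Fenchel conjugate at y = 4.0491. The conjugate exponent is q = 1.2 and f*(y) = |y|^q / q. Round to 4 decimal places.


The conjugate exponent q satisfies 1/p + 1/q = 1.
p = 6, so q = 6/(6 - 1) = 1.2
|y|^q = 4.0491^1.2 = 5.3559
f*(4.0491) = 5.3559 / 1.2 = 4.4632


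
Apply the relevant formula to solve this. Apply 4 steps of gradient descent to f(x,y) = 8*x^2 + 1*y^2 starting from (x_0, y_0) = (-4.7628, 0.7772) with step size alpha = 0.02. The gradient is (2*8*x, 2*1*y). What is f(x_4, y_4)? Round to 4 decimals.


Gradient descent on f(x,y) = 8*x^2 + 1*y^2.
Starting point: (-4.7628, 0.7772), alpha = 0.02
Step 1: grad_x = 2*8*-4.7628 = -76.2048, grad_y = 2*1*0.7772 = 1.5544
  x_1 = -4.7628 - 0.02*-76.2048 = -3.2387
  y_1 = 0.7772 - 0.02*1.5544 = 0.7461
Step 2: grad_x = 2*8*-3.2387 = -51.8193, grad_y = 2*1*0.7461 = 1.4922
  x_2 = -3.2387 - 0.02*-51.8193 = -2.2023
  y_2 = 0.7461 - 0.02*1.4922 = 0.7163
Step 3: grad_x = 2*8*-2.2023 = -35.2371, grad_y = 2*1*0.7163 = 1.4325
  x_3 = -2.2023 - 0.02*-35.2371 = -1.4976
  y_3 = 0.7163 - 0.02*1.4325 = 0.6876
Step 4: grad_x = 2*8*-1.4976 = -23.9612, grad_y = 2*1*0.6876 = 1.3752
  x_4 = -1.4976 - 0.02*-23.9612 = -1.0184
  y_4 = 0.6876 - 0.02*1.3752 = 0.6601
f(-1.0184, 0.6601) = 8*(-1.0184)^2 + 1*0.6601^2 = 8.7321


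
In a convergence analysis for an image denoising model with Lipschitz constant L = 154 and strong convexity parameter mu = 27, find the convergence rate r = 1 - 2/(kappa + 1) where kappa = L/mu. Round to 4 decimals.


Step 1: Compute the condition number.
kappa = L/mu = 154/27 = 5.7037
Step 2: Compute the convergence rate.
r = 1 - 2/(kappa + 1) = 1 - 2*mu/(L + mu) = (L - mu)/(L + mu) = 127/181 = 0.7017


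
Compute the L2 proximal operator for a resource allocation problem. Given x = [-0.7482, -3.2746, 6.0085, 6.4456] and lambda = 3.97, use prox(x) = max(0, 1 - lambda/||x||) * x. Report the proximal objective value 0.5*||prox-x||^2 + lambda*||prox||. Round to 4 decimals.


Step 1: Compute ||x||.
||x|| = 9.4303
Step 2: Compute scaling factor.
scale = max(0, 1 - 3.97/9.4303) = 0.579
Step 3: prox(x) = [-0.4332, -1.896, 3.479, 3.7321]
||prox(x)|| = 5.4603
Step 4: Proximal objective.
0.5*||prox-x||^2 = 7.8805
lambda*||prox|| = 21.6774
Total = 29.5579


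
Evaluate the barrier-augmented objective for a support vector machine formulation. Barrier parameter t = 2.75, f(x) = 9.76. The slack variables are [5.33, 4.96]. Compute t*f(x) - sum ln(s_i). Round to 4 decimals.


Step 1: Compute log-barrier.
ln values: [1.6734, 1.6014]
phi = -(1.6734 + 1.6014) = -3.2748
Step 2: Compute augmented objective.
t*f(x) = 2.75*9.76 = 26.84
Total = 26.84 - 3.2748 = 23.5652


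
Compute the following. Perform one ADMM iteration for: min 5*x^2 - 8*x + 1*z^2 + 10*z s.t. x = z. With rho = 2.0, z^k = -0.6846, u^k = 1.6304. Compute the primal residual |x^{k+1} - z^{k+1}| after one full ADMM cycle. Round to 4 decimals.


ADMM iteration with rho = 2.0, z^k = -0.6846, u^k = 1.6304
Step 1: x-update.
Minimize 5*x^2 - 8*x + (2.0/2)*(x + 0.6846 + 1.6304)^2
FOC: (2*5 + 2.0)*x = 8 + 2.0*(-0.6846 - 1.6304)
x^{k+1} = 0.2808
Step 2: z-update.
Minimize 1*z^2 + 10*z + (2.0/2)*(0.2808 - z + 1.6304)^2
FOC: (2*1 + 2.0)*z = -10 + 2.0*(0.2808 + 1.6304)
z^{k+1} = -1.5444
Step 3: u-update.
u^{k+1} = 1.6304 + 0.2808 + 1.5444 = 3.4556
Step 4: Primal residual = |0.2808 + 1.5444| = 1.8252


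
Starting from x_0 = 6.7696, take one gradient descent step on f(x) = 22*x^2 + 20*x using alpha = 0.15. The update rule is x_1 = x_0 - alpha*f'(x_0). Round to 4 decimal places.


We compute the gradient at x_0 and apply the update.
f'(x) = 44*x + 20
f'(6.7696) = 44*6.7696 + 20 = 317.8624
x_1 = 6.7696 - 0.15*317.8624 = -40.9098


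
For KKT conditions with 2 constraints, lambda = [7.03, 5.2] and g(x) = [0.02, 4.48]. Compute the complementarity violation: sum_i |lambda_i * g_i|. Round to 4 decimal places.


KKT complementary slackness check:
lambda_1 * g_1 = 7.03 * 0.02 = 0.1406
lambda_2 * g_2 = 5.2 * 4.48 = 23.296
Total violation = 0.1406 + 23.296 = 23.4366


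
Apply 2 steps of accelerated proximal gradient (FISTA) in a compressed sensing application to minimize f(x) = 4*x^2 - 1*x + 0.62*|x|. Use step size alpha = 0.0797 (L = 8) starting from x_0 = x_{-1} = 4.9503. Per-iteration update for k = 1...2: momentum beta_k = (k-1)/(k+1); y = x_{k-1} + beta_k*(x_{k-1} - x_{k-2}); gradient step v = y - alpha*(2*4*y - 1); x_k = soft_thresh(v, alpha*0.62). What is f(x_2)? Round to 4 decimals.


FISTA on f(x) = 4*x^2 - 1*x + 0.62*|x|
L = 8, alpha = 0.0797
Iteration 1: beta = 0.0, y = 4.9503 + 0.0*(4.9503 - 4.9503) = 4.9503
  grad(y) = 38.6024, v = y - alpha*grad = 1.8737
  prox(v) = soft_thresh(1.8737, 0.0494) = 1.8243
Iteration 2: beta = 0.3333, y = 1.8243 + 0.3333*(1.8243 - 4.9503) = 0.7823
  grad(y) = 5.2581, v = y - alpha*grad = 0.3632
  prox(v) = soft_thresh(0.3632, 0.0494) = 0.3138
f(x_2) = 4*0.3138^2 - 1*0.3138 + 0.62*|0.3138| = 0.2746


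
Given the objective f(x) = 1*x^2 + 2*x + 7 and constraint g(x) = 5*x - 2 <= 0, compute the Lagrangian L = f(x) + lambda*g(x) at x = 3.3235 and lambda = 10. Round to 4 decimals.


Step 1: Evaluate f(x).
f(3.3235) = 1*3.3235^2 + 2*3.3235 + 7 = 24.6927
Step 2: Evaluate g(x).
g(3.3235) = 5*3.3235 - 2 = 14.6175
Step 3: Compute Lagrangian.
L = 24.6927 + 10*14.6175 = 170.8677


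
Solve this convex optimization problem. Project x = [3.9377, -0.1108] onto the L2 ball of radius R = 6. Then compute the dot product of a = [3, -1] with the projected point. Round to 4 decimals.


Step 1: Compute ||x|| (intermediates to 6 decimals).
||x|| = sqrt(3.9377^2 + (-0.1108)^2) = 3.939259
Step 2: Project.
Since ||x|| <= R, proj = x (no scaling needed).
proj(x) = [3.9377, -0.1108]
Step 3: Dot product.
a^T * proj(x) = 3*3.9377 - 1*(-0.1108) = 11.9239


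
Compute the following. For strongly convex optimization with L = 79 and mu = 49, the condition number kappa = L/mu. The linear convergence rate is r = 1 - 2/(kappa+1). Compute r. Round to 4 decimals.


Step 1: Compute the condition number.
kappa = L/mu = 79/49 = 1.6122
Step 2: Compute the convergence rate.
r = 1 - 2/(kappa + 1) = 1 - 2*mu/(L + mu) = (L - mu)/(L + mu) = 30/128 = 0.2344


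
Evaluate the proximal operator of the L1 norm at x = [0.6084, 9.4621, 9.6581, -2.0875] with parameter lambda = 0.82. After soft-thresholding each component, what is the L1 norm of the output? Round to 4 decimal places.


Soft-thresholding with lambda = 0.82:
prox(0.6084) = sign(0.6084)*max(|0.6084| - 0.82, 0) = 0.0
prox(9.4621) = sign(9.4621)*max(|9.4621| - 0.82, 0) = 8.6421
prox(9.6581) = sign(9.6581)*max(|9.6581| - 0.82, 0) = 8.8381
prox(-2.0875) = sign(-2.0875)*max(|-2.0875| - 0.82, 0) = -1.2675
prox(x) = [0.0, 8.6421, 8.8381, -1.2675]
||prox(x)||_1 = 0.0 + 8.6421 + 8.8381 + 1.2675 = 18.7477


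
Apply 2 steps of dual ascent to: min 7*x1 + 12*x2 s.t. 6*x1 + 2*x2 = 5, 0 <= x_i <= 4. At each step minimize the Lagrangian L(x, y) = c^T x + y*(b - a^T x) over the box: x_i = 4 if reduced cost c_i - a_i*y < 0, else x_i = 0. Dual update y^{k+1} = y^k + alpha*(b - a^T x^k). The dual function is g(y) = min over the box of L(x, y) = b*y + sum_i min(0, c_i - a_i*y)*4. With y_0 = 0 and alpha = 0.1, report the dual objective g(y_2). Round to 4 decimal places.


Dual ascent for LP: min 7*x1 + 12*x2, 6*x1 + 2*x2 = 5, 0 <= x_i <= 4
Step 1: y^k = 0.0, reduced costs: (7.0, 12.0)
  x^k = (0.0, 0.0), subgradient = b - a^T x = 5.0
  y^{k+1} = 0.0 + 0.1*5.0 = 0.5
Step 2: y^k = 0.5, reduced costs: (4.0, 11.0)
  x^k = (0.0, 0.0), subgradient = b - a^T x = 5.0
  y^{k+1} = 0.5 + 0.1*5.0 = 1.0
Dual objective at y_2 = 1.0: reduced costs (1.0, 10.0), box minimizer x = (0.0, 0.0)
g(y_2) = b*y + (c1 - a1*y)*x1 + (c2 - a2*y)*x2 = 5*1.0 + 1.0*0.0 + 10.0*0.0 = 5.0 + 0.0 + 0.0 = 5.0


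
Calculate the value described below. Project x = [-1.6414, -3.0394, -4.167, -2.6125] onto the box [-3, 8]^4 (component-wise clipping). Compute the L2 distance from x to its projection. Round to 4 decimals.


Project each component onto [-3, 8].
clip(-1.6414) = -1.6414, clip(-3.0394) = -3.0, clip(-4.167) = -3.0, clip(-2.6125) = -2.6125
Projection = [-1.6414, -3.0, -3.0, -2.6125]
Squared diffs: [0.0, 0.0016, 1.3619, 0.0]
Distance = sqrt(1.3635) = 1.1677


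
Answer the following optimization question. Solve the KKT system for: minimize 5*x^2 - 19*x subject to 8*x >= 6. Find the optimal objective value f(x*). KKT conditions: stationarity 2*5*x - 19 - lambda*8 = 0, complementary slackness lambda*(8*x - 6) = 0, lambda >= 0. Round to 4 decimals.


Step 1: Try lambda = 0 (constraint inactive).
Stationarity: 2*5*x - 19 = 0
x* = 19/(2*5) = 1.9
Check constraint: 8*1.9 = 15.2 >= 6 -- satisfied.
Step 2: Compute optimal value.
f(x*) = 5*1.9^2 - 19*1.9 = -18.05


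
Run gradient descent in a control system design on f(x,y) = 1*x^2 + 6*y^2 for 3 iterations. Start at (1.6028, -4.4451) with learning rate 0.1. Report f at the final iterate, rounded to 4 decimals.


Gradient descent on f(x,y) = 1*x^2 + 6*y^2.
Starting point: (1.6028, -4.4451), alpha = 0.1
Step 1: grad_x = 2*1*1.6028 = 3.2056, grad_y = 2*6*-4.4451 = -53.3412
  x_1 = 1.6028 - 0.1*3.2056 = 1.2822
  y_1 = -4.4451 - 0.1*-53.3412 = 0.889
Step 2: grad_x = 2*1*1.2822 = 2.5645, grad_y = 2*6*0.889 = 10.6682
  x_2 = 1.2822 - 0.1*2.5645 = 1.0258
  y_2 = 0.889 - 0.1*10.6682 = -0.1778
Step 3: grad_x = 2*1*1.0258 = 2.0516, grad_y = 2*6*-0.1778 = -2.1336
  x_3 = 1.0258 - 0.1*2.0516 = 0.8206
  y_3 = -0.1778 - 0.1*-2.1336 = 0.0356
f(0.8206, 0.0356) = 1*0.8206^2 + 6*0.0356^2 = 0.681


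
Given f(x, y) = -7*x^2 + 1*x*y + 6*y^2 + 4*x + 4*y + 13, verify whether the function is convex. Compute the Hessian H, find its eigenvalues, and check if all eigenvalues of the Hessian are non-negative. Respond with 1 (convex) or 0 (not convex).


The Hessian of f(x,y) = -7*x^2 + 1*x*y + 6*y^2 + 4*x + 4*y + 13 is:
H = [[-14, 1], [1, 12]]
Trace = -14 + 12 = -2
Determinant = -14*12 - (1)^2 = -169
Discriminant = (-2)^2 - 4*-169 = 680.0
Eigenvalues: lambda_1 = -14.0384, lambda_2 = 12.0384
The function is not convex.

0


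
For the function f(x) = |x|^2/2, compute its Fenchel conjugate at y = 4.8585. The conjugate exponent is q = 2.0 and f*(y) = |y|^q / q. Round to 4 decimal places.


The conjugate exponent q satisfies 1/p + 1/q = 1.
p = 2, so q = 2/(2 - 1) = 2.0
|y|^q = 4.8585^2.0 = 23.605
f*(4.8585) = 23.605 / 2.0 = 11.8025


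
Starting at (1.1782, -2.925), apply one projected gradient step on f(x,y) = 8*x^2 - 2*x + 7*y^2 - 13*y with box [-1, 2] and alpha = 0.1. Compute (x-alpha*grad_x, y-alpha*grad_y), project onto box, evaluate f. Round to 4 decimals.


Step 1: Compute gradient at (1.1782, -2.925).
grad_x = 2*8*1.1782 - 2 = 16.8512
grad_y = 2*7*-2.925 - 13 = -53.95
Step 2: Gradient step.
x_raw = 1.1782 - 0.1*16.8512 = -0.5069
y_raw = -2.925 - 0.1*-53.95 = 2.47
Step 3: Project onto [-1, 2].
x_proj = clip(-0.5069) = -0.5069
y_proj = clip(2.47) = 2.0
Step 4: Evaluate f.
f(-0.5069, 2.0) = 5.0696


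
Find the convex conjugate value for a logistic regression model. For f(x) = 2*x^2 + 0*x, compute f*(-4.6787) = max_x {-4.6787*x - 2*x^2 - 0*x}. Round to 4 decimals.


f*(y) = sup_x {y*x - a*x^2 - b*x} = sup_x {(y-b)*x - a*x^2}
FOC: (y - b) - 2a*x = 0 => x* = (y - b)/(2a)
x* = (-4.6787 - 0)/(2*2) = -1.1697
f*(-4.6787) = (y-b)^2/(4a) = (-4.6787 - 0)^2/(4*2)
= 21.8902/8 = 2.7363


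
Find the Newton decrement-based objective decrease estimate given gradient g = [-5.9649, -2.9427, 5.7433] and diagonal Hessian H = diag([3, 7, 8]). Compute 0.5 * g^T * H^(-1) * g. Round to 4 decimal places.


Step 1: H is diagonal, so H^(-1) * g = [-1.9883, -0.4204, 0.7179].
Step 2: g^T H^(-1) g = sum_i g_i^2 / H_ii
  = (-5.9649)^2/3 + (-2.9427)^2/7 + (5.7433)^2/8
  = 11.86 + 1.2371 + 4.1232 = 17.2203
Step 3: Objective decrease = 0.5 * g^T H^(-1) g = 8.6101


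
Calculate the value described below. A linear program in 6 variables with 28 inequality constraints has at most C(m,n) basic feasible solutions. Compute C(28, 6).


Each vertex corresponds to some choice of n active constraints out of m, so the number of vertices is at most C(m, n) = m! / (n!(m-n)!).
m = 28, n = 6
Numerator: 28 * 27 * 26 * 25 * 24 * 23
Denominator: 6! = 720
C(28, 6) = 376740


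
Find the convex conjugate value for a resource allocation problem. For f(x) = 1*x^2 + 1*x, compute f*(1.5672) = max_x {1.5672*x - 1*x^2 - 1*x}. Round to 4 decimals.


f*(y) = sup_x {y*x - a*x^2 - b*x} = sup_x {(y-b)*x - a*x^2}
FOC: (y - b) - 2a*x = 0 => x* = (y - b)/(2a)
x* = (1.5672 - 1)/(2*1) = 0.2836
f*(1.5672) = (y-b)^2/(4a) = (1.5672 - 1)^2/(4*1)
= 0.3217/4 = 0.0804


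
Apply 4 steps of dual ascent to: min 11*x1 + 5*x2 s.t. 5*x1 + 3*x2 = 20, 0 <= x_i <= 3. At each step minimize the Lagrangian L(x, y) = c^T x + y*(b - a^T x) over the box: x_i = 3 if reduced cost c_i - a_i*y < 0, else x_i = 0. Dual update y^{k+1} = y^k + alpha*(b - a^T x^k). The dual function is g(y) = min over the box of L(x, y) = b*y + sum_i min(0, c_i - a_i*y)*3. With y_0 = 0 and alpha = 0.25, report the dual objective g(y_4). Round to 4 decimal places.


Dual ascent for LP: min 11*x1 + 5*x2, 5*x1 + 3*x2 = 20, 0 <= x_i <= 3
Step 1: y^k = 0.0, reduced costs: (11.0, 5.0)
  x^k = (0.0, 0.0), subgradient = b - a^T x = 20.0
  y^{k+1} = 0.0 + 0.25*20.0 = 5.0
Step 2: y^k = 5.0, reduced costs: (-14.0, -10.0)
  x^k = (3.0, 3.0), subgradient = b - a^T x = -4.0
  y^{k+1} = 5.0 + 0.25*-4.0 = 4.0
Step 3: y^k = 4.0, reduced costs: (-9.0, -7.0)
  x^k = (3.0, 3.0), subgradient = b - a^T x = -4.0
  y^{k+1} = 4.0 + 0.25*-4.0 = 3.0
Step 4: y^k = 3.0, reduced costs: (-4.0, -4.0)
  x^k = (3.0, 3.0), subgradient = b - a^T x = -4.0
  y^{k+1} = 3.0 + 0.25*-4.0 = 2.0
Dual objective at y_4 = 2.0: reduced costs (1.0, -1.0), box minimizer x = (0.0, 3.0)
g(y_4) = b*y + (c1 - a1*y)*x1 + (c2 - a2*y)*x2 = 20*2.0 + 1.0*0.0 + (-1.0)*3.0 = 40.0 + 0.0 - 3.0 = 37.0


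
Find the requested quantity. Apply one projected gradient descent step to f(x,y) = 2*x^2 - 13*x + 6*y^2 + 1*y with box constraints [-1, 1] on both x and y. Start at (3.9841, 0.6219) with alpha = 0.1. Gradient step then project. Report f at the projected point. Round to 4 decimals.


Step 1: Compute gradient at (3.9841, 0.6219).
grad_x = 2*2*3.9841 - 13 = 2.9364
grad_y = 2*6*0.6219 + 1 = 8.4628
Step 2: Gradient step.
x_raw = 3.9841 - 0.1*2.9364 = 3.6905
y_raw = 0.6219 - 0.1*8.4628 = -0.2244
Step 3: Project onto [-1, 1].
x_proj = clip(3.6905) = 1.0
y_proj = clip(-0.2244) = -0.2244
Step 4: Evaluate f.
f(1.0, -0.2244) = -10.9223


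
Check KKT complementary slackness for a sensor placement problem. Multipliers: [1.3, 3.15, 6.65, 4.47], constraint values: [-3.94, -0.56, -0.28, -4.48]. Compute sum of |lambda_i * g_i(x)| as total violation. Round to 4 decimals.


KKT complementary slackness check:
lambda_1 * g_1 = 1.3 * -3.94 = -5.122
lambda_2 * g_2 = 3.15 * -0.56 = -1.764
lambda_3 * g_3 = 6.65 * -0.28 = -1.862
lambda_4 * g_4 = 4.47 * -4.48 = -20.0256
Total violation = 5.122 + 1.764 + 1.862 + 20.0256 = 28.7736


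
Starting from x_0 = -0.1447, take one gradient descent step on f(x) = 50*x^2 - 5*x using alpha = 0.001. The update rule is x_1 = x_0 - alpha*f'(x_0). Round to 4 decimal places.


We compute the gradient at x_0 and apply the update.
f'(x) = 100*x - 5
f'(-0.1447) = 100*-0.1447 - 5 = -19.47
x_1 = -0.1447 - 0.001*-19.47 = -0.1252


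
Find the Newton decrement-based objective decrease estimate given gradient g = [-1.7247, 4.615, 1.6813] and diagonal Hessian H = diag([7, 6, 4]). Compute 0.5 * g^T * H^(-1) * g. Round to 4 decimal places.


Step 1: H is diagonal, so H^(-1) * g = [-0.2464, 0.7692, 0.4203].
Step 2: g^T H^(-1) g = sum_i g_i^2 / H_ii
  = (-1.7247)^2/7 + (4.615)^2/6 + (1.6813)^2/4
  = 0.4249 + 3.5497 + 0.7067 = 4.6813
Step 3: Objective decrease = 0.5 * g^T H^(-1) g = 2.3407


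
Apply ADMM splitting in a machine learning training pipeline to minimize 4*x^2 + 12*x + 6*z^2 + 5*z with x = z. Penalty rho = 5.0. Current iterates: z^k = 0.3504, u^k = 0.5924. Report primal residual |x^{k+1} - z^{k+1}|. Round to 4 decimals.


ADMM iteration with rho = 5.0, z^k = 0.3504, u^k = 0.5924
Step 1: x-update.
Minimize 4*x^2 + 12*x + (5.0/2)*(x - 0.3504 + 0.5924)^2
FOC: (2*4 + 5.0)*x = -12 + 5.0*(0.3504 - 0.5924)
x^{k+1} = -1.0162
Step 2: z-update.
Minimize 6*z^2 + 5*z + (5.0/2)*(-1.0162 - z + 0.5924)^2
FOC: (2*6 + 5.0)*z = -5 + 5.0*(-1.0162 + 0.5924)
z^{k+1} = -0.4188
Step 3: u-update.
u^{k+1} = 0.5924 - 1.0162 + 0.4188 = -0.005
Step 4: Primal residual = |-1.0162 + 0.4188| = 0.5974


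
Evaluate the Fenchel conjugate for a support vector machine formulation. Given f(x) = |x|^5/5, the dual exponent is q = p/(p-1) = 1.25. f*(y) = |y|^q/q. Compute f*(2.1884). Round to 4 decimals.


The conjugate exponent q satisfies 1/p + 1/q = 1.
p = 5, so q = 5/(5 - 1) = 1.25
|y|^q = 2.1884^1.25 = 2.6617
f*(2.1884) = 2.6617 / 1.25 = 2.1294


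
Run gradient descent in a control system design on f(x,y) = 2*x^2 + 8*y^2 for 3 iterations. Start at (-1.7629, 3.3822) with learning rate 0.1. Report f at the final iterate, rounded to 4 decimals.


Gradient descent on f(x,y) = 2*x^2 + 8*y^2.
Starting point: (-1.7629, 3.3822), alpha = 0.1
Step 1: grad_x = 2*2*-1.7629 = -7.0516, grad_y = 2*8*3.3822 = 54.1152
  x_1 = -1.7629 - 0.1*-7.0516 = -1.0577
  y_1 = 3.3822 - 0.1*54.1152 = -2.0293
Step 2: grad_x = 2*2*-1.0577 = -4.231, grad_y = 2*8*-2.0293 = -32.4691
  x_2 = -1.0577 - 0.1*-4.231 = -0.6346
  y_2 = -2.0293 - 0.1*-32.4691 = 1.2176
Step 3: grad_x = 2*2*-0.6346 = -2.5386, grad_y = 2*8*1.2176 = 19.4815
  x_3 = -0.6346 - 0.1*-2.5386 = -0.3808
  y_3 = 1.2176 - 0.1*19.4815 = -0.7306
f(-0.3808, -0.7306) = 2*(-0.3808)^2 + 8*(-0.7306)^2 = 4.5597


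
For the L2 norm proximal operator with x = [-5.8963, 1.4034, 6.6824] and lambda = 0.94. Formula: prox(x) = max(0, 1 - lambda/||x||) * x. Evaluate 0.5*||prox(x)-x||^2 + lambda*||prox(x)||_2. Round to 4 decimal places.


Step 1: Compute ||x||.
||x|| = 9.0217
Step 2: Compute scaling factor.
scale = max(0, 1 - 0.94/9.0217) = 0.8958
Step 3: prox(x) = [-5.2819, 1.2572, 5.9861]
||prox(x)|| = 8.0817
Step 4: Proximal objective.
0.5*||prox-x||^2 = 0.4418
lambda*||prox|| = 7.5968
Total = 8.0386


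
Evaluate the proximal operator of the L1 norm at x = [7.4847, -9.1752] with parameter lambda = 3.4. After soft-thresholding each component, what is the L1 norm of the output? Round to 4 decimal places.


Soft-thresholding with lambda = 3.4:
prox(7.4847) = sign(7.4847)*max(|7.4847| - 3.4, 0) = 4.0847
prox(-9.1752) = sign(-9.1752)*max(|-9.1752| - 3.4, 0) = -5.7752
prox(x) = [4.0847, -5.7752]
||prox(x)||_1 = 4.0847 + 5.7752 = 9.8599


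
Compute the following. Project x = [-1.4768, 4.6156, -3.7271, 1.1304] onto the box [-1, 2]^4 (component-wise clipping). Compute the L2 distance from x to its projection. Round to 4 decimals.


Project each component onto [-1, 2].
clip(-1.4768) = -1.0, clip(4.6156) = 2.0, clip(-3.7271) = -1.0, clip(1.1304) = 1.1304
Projection = [-1.0, 2.0, -1.0, 1.1304]
Squared diffs: [0.2273, 6.8414, 7.4371, 0.0]
Distance = sqrt(14.5058) = 3.8086


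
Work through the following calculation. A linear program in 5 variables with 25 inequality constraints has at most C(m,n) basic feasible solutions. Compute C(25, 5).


Each vertex corresponds to some choice of n active constraints out of m, so the number of vertices is at most C(m, n) = m! / (n!(m-n)!).
m = 25, n = 5
Numerator: 25 * 24 * 23 * 22 * 21
Denominator: 5! = 120
C(25, 5) = 53130


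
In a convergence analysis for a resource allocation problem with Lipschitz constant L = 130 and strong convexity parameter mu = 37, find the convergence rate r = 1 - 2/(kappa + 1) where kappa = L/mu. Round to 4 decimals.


Step 1: Compute the condition number.
kappa = L/mu = 130/37 = 3.5135
Step 2: Compute the convergence rate.
r = 1 - 2/(kappa + 1) = 1 - 2*mu/(L + mu) = (L - mu)/(L + mu) = 93/167 = 0.5569


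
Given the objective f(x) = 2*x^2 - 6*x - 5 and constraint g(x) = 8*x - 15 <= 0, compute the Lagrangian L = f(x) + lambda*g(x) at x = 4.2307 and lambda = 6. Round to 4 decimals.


Step 1: Evaluate f(x).
f(4.2307) = 2*4.2307^2 - 6*4.2307 - 5 = 5.4134
Step 2: Evaluate g(x).
g(4.2307) = 8*4.2307 - 15 = 18.8456
Step 3: Compute Lagrangian.
L = 5.4134 + 6*18.8456 = 118.487


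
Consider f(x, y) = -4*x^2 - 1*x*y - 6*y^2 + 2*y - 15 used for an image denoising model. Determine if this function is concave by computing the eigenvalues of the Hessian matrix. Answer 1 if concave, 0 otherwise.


The Hessian of f(x,y) = -4*x^2 - 1*x*y - 6*y^2 + 2*y - 15 is:
H = [[-8, -1], [-1, -12]]
Trace = -8 - 12 = -20
Determinant = -8*-12 - (-1)^2 = 95
Discriminant = (-20)^2 - 4*95 = 20.0
Eigenvalues: lambda_1 = -12.2361, lambda_2 = -7.7639
The function is concave.

1


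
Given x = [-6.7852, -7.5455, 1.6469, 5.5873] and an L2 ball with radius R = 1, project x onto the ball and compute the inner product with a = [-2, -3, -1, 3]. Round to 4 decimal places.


Step 1: Compute ||x|| (intermediates to 6 decimals).
||x|| = sqrt((-6.7852)^2 + (-7.5455)^2 + 1.6469^2 + 5.5873^2) = 11.700586
Step 2: Project.
Since ||x|| > R, scale = R/||x|| = 1/11.700586 = 0.085466, proj(x) = scale * x
proj(x) = [-0.579904, -0.644884, 0.140754, 0.477524]
Step 3: Dot product.
a^T * proj(x) = -2*(-0.579904) - 3*(-0.644884) - 1*0.140754 + 3*0.477524 = 4.3863


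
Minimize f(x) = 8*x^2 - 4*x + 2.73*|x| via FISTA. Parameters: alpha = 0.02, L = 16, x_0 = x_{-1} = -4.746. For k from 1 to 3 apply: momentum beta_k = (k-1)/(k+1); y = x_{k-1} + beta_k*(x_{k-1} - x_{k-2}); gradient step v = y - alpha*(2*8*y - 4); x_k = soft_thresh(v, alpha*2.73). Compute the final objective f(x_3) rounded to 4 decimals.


FISTA on f(x) = 8*x^2 - 4*x + 2.73*|x|
L = 16, alpha = 0.02
Iteration 1: beta = 0.0, y = -4.746 + 0.0*(-4.746 + 4.746) = -4.746
  grad(y) = -79.936, v = y - alpha*grad = -3.1473
  prox(v) = soft_thresh(-3.1473, 0.0546) = -3.0927
Iteration 2: beta = 0.3333, y = -3.0927 + 0.3333*(-3.0927 + 4.746) = -2.5416
  grad(y) = -44.6652, v = y - alpha*grad = -1.6483
  prox(v) = soft_thresh(-1.6483, 0.0546) = -1.5937
Iteration 3: beta = 0.5, y = -1.5937 + 0.5*(-1.5937 + 3.0927) = -0.8442
  grad(y) = -17.5066, v = y - alpha*grad = -0.494
  prox(v) = soft_thresh(-0.494, 0.0546) = -0.4394
f(x_3) = 8*(-0.4394)^2 - 4*(-0.4394) + 2.73*|-0.4394| = 4.5022


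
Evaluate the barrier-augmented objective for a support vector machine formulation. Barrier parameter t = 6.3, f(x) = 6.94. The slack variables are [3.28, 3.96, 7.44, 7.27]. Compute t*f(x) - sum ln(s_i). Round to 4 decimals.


Step 1: Compute log-barrier.
ln values: [1.1878, 1.3762, 2.0069, 1.9838]
phi = -(1.1878 + 1.3762 + 2.0069 + 1.9838) = -6.5547
Step 2: Compute augmented objective.
t*f(x) = 6.3*6.94 = 43.722
Total = 43.722 - 6.5547 = 37.1673


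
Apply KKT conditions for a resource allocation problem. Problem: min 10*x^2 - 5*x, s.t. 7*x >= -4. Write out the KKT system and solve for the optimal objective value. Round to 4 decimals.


Step 1: Try lambda = 0 (constraint inactive).
Stationarity: 2*10*x - 5 = 0
x* = 5/(2*10) = 0.25
Check constraint: 7*0.25 = 1.75 >= -4 -- satisfied.
Step 2: Compute optimal value.
f(x*) = 10*0.25^2 - 5*0.25 = -0.625


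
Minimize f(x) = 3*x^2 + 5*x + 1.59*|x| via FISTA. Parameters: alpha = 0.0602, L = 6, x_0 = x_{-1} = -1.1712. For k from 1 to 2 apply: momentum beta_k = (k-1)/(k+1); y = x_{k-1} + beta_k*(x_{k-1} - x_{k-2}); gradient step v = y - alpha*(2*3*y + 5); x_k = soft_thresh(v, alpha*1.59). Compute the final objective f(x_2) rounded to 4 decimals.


FISTA on f(x) = 3*x^2 + 5*x + 1.59*|x|
L = 6, alpha = 0.0602
Iteration 1: beta = 0.0, y = -1.1712 + 0.0*(-1.1712 + 1.1712) = -1.1712
  grad(y) = -2.0272, v = y - alpha*grad = -1.0492
  prox(v) = soft_thresh(-1.0492, 0.0957) = -0.9534
Iteration 2: beta = 0.3333, y = -0.9534 + 0.3333*(-0.9534 + 1.1712) = -0.8809
  grad(y) = -0.2852, v = y - alpha*grad = -0.8637
  prox(v) = soft_thresh(-0.8637, 0.0957) = -0.768
f(x_2) = 3*(-0.768)^2 + 5*(-0.768) + 1.59*|-0.768| = -0.8494


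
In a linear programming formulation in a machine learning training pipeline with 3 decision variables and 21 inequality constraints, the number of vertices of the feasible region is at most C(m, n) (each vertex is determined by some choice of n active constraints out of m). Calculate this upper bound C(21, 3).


Each vertex corresponds to some choice of n active constraints out of m, so the number of vertices is at most C(m, n) = m! / (n!(m-n)!).
m = 21, n = 3
Numerator: 21 * 20 * 19
Denominator: 3! = 6
C(21, 3) = 1330


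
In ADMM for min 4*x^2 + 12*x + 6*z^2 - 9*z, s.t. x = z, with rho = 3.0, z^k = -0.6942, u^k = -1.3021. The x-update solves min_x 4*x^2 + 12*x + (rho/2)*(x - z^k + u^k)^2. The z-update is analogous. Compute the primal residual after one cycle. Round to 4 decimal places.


ADMM iteration with rho = 3.0, z^k = -0.6942, u^k = -1.3021
Step 1: x-update.
Minimize 4*x^2 + 12*x + (3.0/2)*(x + 0.6942 - 1.3021)^2
FOC: (2*4 + 3.0)*x = -12 + 3.0*(-0.6942 + 1.3021)
x^{k+1} = -0.9251
Step 2: z-update.
Minimize 6*z^2 - 9*z + (3.0/2)*(-0.9251 - z - 1.3021)^2
FOC: (2*6 + 3.0)*z = 9 + 3.0*(-0.9251 - 1.3021)
z^{k+1} = 0.1546
Step 3: u-update.
u^{k+1} = -1.3021 - 0.9251 - 0.1546 = -2.3818
Step 4: Primal residual = |-0.9251 - 0.1546| = 1.0797


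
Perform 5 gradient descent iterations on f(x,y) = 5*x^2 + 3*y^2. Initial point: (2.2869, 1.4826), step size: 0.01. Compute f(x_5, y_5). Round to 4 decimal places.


Gradient descent on f(x,y) = 5*x^2 + 3*y^2.
Starting point: (2.2869, 1.4826), alpha = 0.01
Step 1: grad_x = 2*5*2.2869 = 22.869, grad_y = 2*3*1.4826 = 8.8956
  x_1 = 2.2869 - 0.01*22.869 = 2.0582
  y_1 = 1.4826 - 0.01*8.8956 = 1.3936
Step 2: grad_x = 2*5*2.0582 = 20.5821, grad_y = 2*3*1.3936 = 8.3619
  x_2 = 2.0582 - 0.01*20.5821 = 1.8524
  y_2 = 1.3936 - 0.01*8.3619 = 1.31
Step 3: grad_x = 2*5*1.8524 = 18.5239, grad_y = 2*3*1.31 = 7.8602
  x_3 = 1.8524 - 0.01*18.5239 = 1.6672
  y_3 = 1.31 - 0.01*7.8602 = 1.2314
Step 4: grad_x = 2*5*1.6672 = 16.6715, grad_y = 2*3*1.2314 = 7.3885
  x_4 = 1.6672 - 0.01*16.6715 = 1.5004
  y_4 = 1.2314 - 0.01*7.3885 = 1.1575
Step 5: grad_x = 2*5*1.5004 = 15.0044, grad_y = 2*3*1.1575 = 6.9452
  x_5 = 1.5004 - 0.01*15.0044 = 1.3504
  y_5 = 1.1575 - 0.01*6.9452 = 1.0881
f(1.3504, 1.0881) = 5*1.3504^2 + 3*1.0881^2 = 12.6696


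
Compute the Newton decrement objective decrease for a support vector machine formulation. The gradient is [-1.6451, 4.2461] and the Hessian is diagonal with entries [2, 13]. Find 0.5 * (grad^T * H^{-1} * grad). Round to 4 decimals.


Step 1: H is diagonal, so H^(-1) * g = [-0.8226, 0.3266].
Step 2: g^T H^(-1) g = sum_i g_i^2 / H_ii
  = (-1.6451)^2/2 + (4.2461)^2/13
  = 1.3532 + 1.3869 = 2.7401
Step 3: Objective decrease = 0.5 * g^T H^(-1) g = 1.37


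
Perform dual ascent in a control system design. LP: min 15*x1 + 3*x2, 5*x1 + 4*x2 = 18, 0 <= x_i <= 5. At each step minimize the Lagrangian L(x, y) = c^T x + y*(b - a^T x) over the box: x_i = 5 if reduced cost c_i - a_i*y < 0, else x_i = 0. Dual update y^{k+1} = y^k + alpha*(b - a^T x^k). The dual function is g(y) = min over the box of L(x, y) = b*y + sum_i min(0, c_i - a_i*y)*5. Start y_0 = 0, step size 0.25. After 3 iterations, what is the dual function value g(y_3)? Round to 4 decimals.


Dual ascent for LP: min 15*x1 + 3*x2, 5*x1 + 4*x2 = 18, 0 <= x_i <= 5
Step 1: y^k = 0.0, reduced costs: (15.0, 3.0)
  x^k = (0.0, 0.0), subgradient = b - a^T x = 18.0
  y^{k+1} = 0.0 + 0.25*18.0 = 4.5
Step 2: y^k = 4.5, reduced costs: (-7.5, -15.0)
  x^k = (5.0, 5.0), subgradient = b - a^T x = -27.0
  y^{k+1} = 4.5 + 0.25*-27.0 = -2.25
Step 3: y^k = -2.25, reduced costs: (26.25, 12.0)
  x^k = (0.0, 0.0), subgradient = b - a^T x = 18.0
  y^{k+1} = -2.25 + 0.25*18.0 = 2.25
Dual objective at y_3 = 2.25: reduced costs (3.75, -6.0), box minimizer x = (0.0, 5.0)
g(y_3) = b*y + (c1 - a1*y)*x1 + (c2 - a2*y)*x2 = 18*2.25 + 3.75*0.0 + (-6.0)*5.0 = 40.5 + 0.0 - 30.0 = 10.5


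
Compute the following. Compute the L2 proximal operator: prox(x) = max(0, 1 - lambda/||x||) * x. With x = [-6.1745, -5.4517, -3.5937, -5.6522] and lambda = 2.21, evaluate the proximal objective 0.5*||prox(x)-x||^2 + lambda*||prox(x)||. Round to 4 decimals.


Step 1: Compute ||x||.
||x|| = 10.6164
Step 2: Compute scaling factor.
scale = max(0, 1 - 2.21/10.6164) = 0.7918
Step 3: prox(x) = [-4.8892, -4.3168, -2.8456, -4.4756]
||prox(x)|| = 8.4064
Step 4: Proximal objective.
0.5*||prox-x||^2 = 2.4421
lambda*||prox|| = 18.5781
Total = 21.0202


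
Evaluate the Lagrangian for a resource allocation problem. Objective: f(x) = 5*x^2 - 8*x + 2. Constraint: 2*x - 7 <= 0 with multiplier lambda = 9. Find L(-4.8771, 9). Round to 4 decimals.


Step 1: Evaluate f(x).
f(-4.8771) = 5*(-4.8771)^2 - 8*(-4.8771) + 2 = 159.9473
Step 2: Evaluate g(x).
g(-4.8771) = 2*-4.8771 - 7 = -16.7542
Step 3: Compute Lagrangian.
L = 159.9473 + 9*-16.7542 = 9.1595


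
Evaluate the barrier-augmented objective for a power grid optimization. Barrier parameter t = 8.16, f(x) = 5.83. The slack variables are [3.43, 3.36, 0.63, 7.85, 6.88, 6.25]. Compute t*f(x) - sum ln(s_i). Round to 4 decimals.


Step 1: Compute log-barrier.
ln values: [1.2326, 1.2119, -0.462, 2.0605, 1.9286, 1.8326]
phi = -(1.2326 + 1.2119 - 0.462 + 2.0605 + 1.9286 + 1.8326) = -7.8042
Step 2: Compute augmented objective.
t*f(x) = 8.16*5.83 = 47.5728
Total = 47.5728 - 7.8042 = 39.7686


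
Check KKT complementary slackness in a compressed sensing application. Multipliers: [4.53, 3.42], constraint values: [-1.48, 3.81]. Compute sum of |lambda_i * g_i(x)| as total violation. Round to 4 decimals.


KKT complementary slackness check:
lambda_1 * g_1 = 4.53 * -1.48 = -6.7044
lambda_2 * g_2 = 3.42 * 3.81 = 13.0302
Total violation = 6.7044 + 13.0302 = 19.7346


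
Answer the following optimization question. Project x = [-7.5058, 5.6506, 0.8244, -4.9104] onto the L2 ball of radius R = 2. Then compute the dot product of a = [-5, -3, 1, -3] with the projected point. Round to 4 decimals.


Step 1: Compute ||x|| (intermediates to 6 decimals).
||x|| = sqrt((-7.5058)^2 + 5.6506^2 + 0.8244^2 + (-4.9104)^2) = 10.632872
Step 2: Project.
Since ||x|| > R, scale = R/||x|| = 2/10.632872 = 0.188096, proj(x) = scale * x
proj(x) = [-1.411811, 1.062855, 0.155066, -0.923627]
Step 3: Dot product.
a^T * proj(x) = -5*(-1.411811) - 3*1.062855 + 1*0.155066 - 3*(-0.923627) = 6.7964


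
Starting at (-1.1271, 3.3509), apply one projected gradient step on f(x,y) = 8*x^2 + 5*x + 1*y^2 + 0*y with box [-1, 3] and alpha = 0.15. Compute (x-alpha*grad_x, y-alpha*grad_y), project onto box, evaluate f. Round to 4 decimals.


Step 1: Compute gradient at (-1.1271, 3.3509).
grad_x = 2*8*-1.1271 + 5 = -13.0336
grad_y = 2*1*3.3509 + 0 = 6.7018
Step 2: Gradient step.
x_raw = -1.1271 - 0.15*-13.0336 = 0.8279
y_raw = 3.3509 - 0.15*6.7018 = 2.3456
Step 3: Project onto [-1, 3].
x_proj = clip(0.8279) = 0.8279
y_proj = clip(2.3456) = 2.3456
Step 4: Evaluate f.
f(0.8279, 2.3456) = 15.1256


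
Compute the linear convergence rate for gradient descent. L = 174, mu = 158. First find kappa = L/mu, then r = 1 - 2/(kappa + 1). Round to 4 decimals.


Step 1: Compute the condition number.
kappa = L/mu = 174/158 = 1.1013
Step 2: Compute the convergence rate.
r = 1 - 2/(kappa + 1) = 1 - 2*mu/(L + mu) = (L - mu)/(L + mu) = 16/332 = 0.0482


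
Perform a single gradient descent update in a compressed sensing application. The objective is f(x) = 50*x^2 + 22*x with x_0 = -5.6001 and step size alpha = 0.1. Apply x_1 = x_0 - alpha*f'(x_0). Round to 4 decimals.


We compute the gradient at x_0 and apply the update.
f'(x) = 100*x + 22
f'(-5.6001) = 100*-5.6001 + 22 = -538.01
x_1 = -5.6001 - 0.1*-538.01 = 48.2009


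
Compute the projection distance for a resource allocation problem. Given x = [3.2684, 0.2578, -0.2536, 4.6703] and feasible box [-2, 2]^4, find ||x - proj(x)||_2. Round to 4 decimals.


Project each component onto [-2, 2].
clip(3.2684) = 2.0, clip(0.2578) = 0.2578, clip(-0.2536) = -0.2536, clip(4.6703) = 2.0
Projection = [2.0, 0.2578, -0.2536, 2.0]
Squared diffs: [1.6088, 0.0, 0.0, 7.1305]
Distance = sqrt(8.7393) = 2.9562


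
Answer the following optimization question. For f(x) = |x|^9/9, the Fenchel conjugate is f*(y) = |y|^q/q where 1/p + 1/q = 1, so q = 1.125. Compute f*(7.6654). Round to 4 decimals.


The conjugate exponent q satisfies 1/p + 1/q = 1.
p = 9, so q = 9/(9 - 1) = 1.125
|y|^q = 7.6654^1.125 = 9.8878
f*(7.6654) = 9.8878 / 1.125 = 8.7892


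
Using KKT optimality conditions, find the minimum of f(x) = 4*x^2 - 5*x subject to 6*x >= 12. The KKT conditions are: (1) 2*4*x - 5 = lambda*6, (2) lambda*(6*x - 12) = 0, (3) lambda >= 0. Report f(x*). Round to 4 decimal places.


Step 1: Try lambda = 0 (constraint inactive).
x_unc = 5/(2*4) = 0.625
Check: 6*0.625 = 3.75 < 12 -- violated!
Step 2: Constraint must be active: 6*x = 12
x* = 12/6 = 2.0
lambda = (2*4*2.0 - 5)/6 = 1.8333
Step 3: Compute optimal value.
f(x*) = 4*2.0^2 - 5*2.0 = 6.0


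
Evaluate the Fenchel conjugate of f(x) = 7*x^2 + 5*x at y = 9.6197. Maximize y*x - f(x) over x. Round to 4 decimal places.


f*(y) = sup_x {y*x - a*x^2 - b*x} = sup_x {(y-b)*x - a*x^2}
FOC: (y - b) - 2a*x = 0 => x* = (y - b)/(2a)
x* = (9.6197 - 5)/(2*7) = 0.33
f*(9.6197) = (y-b)^2/(4a) = (9.6197 - 5)^2/(4*7)
= 21.3416/28 = 0.7622


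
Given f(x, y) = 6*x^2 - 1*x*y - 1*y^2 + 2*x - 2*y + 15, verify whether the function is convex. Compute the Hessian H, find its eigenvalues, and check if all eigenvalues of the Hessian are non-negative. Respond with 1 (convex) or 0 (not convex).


The Hessian of f(x,y) = 6*x^2 - 1*x*y - 1*y^2 + 2*x - 2*y + 15 is:
H = [[12, -1], [-1, -2]]
Trace = 12 - 2 = 10
Determinant = 12*-2 - (-1)^2 = -25
Discriminant = (10)^2 - 4*-25 = 200.0
Eigenvalues: lambda_1 = -2.0711, lambda_2 = 12.0711
The function is not convex.

0


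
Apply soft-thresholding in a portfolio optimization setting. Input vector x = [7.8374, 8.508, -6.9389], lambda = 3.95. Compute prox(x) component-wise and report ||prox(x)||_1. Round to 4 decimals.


Soft-thresholding with lambda = 3.95:
prox(7.8374) = sign(7.8374)*max(|7.8374| - 3.95, 0) = 3.8874
prox(8.508) = sign(8.508)*max(|8.508| - 3.95, 0) = 4.558
prox(-6.9389) = sign(-6.9389)*max(|-6.9389| - 3.95, 0) = -2.9889
prox(x) = [3.8874, 4.558, -2.9889]
||prox(x)||_1 = 3.8874 + 4.558 + 2.9889 = 11.4343


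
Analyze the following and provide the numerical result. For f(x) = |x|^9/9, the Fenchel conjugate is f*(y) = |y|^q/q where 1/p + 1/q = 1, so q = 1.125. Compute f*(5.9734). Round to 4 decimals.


The conjugate exponent q satisfies 1/p + 1/q = 1.
p = 9, so q = 9/(9 - 1) = 1.125
|y|^q = 5.9734^1.125 = 7.4688
f*(5.9734) = 7.4688 / 1.125 = 6.6389


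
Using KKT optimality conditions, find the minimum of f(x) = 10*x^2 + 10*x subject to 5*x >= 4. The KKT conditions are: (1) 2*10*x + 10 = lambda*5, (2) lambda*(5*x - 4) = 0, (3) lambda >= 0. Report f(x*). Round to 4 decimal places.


Step 1: Try lambda = 0 (constraint inactive).
x_unc = -10/(2*10) = -0.5
Check: 5*-0.5 = -2.5 < 4 -- violated!
Step 2: Constraint must be active: 5*x = 4
x* = 4/5 = 0.8
lambda = (2*10*0.8 + 10)/5 = 5.2
Step 3: Compute optimal value.
f(x*) = 10*0.8^2 + 10*0.8 = 14.4
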